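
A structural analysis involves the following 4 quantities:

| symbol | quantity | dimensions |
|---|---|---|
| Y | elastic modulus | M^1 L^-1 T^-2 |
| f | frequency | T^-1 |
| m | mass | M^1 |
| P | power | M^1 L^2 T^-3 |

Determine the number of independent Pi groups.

There are 4 variables and 3 base dimensions (M, L, T).
The dimension matrix has rank 3.
Independent dimensionless groups: 4 − 3 = 1.

1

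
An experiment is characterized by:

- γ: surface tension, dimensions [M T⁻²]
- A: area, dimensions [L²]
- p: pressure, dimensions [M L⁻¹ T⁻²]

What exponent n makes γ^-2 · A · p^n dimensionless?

2

Balance the M exponent: (1)·n from p, plus −2·(1) + (0) = -2 from the rest, must sum to zero.
n − 2 = 0, so n = 2.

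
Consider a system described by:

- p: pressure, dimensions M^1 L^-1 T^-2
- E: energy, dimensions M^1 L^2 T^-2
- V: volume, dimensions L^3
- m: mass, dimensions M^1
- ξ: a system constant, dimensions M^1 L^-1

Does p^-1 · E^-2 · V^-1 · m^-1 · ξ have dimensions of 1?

no

Sum the exponent of each base dimension across the product:
  M: −[p]_M − 2·[E]_M − [V]_M − [m]_M + [ξ]_M = −(1) − 2·(1) − (0) − (1) + (1) = -3
  L: −[p]_L − 2·[E]_L − [V]_L − [m]_L + [ξ]_L = −(-1) − 2·(2) − (3) − (0) + (-1) = -7
  T: −[p]_T − 2·[E]_T − [V]_T − [m]_T + [ξ]_T = −(-2) − 2·(-2) − (0) − (0) + (0) = 6
Net dimensions [M⁻³ L⁻⁷ T⁶] ≠ [1] — not dimensionless.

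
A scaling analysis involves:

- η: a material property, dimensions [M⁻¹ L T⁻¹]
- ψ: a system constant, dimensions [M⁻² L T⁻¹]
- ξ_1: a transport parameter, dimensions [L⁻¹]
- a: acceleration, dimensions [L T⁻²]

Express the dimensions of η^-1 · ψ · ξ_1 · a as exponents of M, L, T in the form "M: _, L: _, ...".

Collect each base-dimension exponent across the product:
  M: −(-1) + (-2) + (0) + (0) = -1
  L: −(1) + (1) + (-1) + (1) = 0
  T: −(-1) + (-1) + (0) + (-2) = -2
So the dimensions are [M⁻¹ T⁻²].

M: -1, L: 0, T: -2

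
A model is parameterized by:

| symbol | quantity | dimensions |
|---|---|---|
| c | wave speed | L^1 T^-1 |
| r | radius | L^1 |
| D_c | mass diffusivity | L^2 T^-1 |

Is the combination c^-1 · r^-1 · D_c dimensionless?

yes

Sum the exponent of each base dimension across the product:
  L: −[c]_L − [r]_L + [D_c]_L = −(1) − (1) + (2) = 0
  T: −[c]_T − [r]_T + [D_c]_T = −(-1) − (0) + (-1) = 0
All base exponents vanish — dimensionless.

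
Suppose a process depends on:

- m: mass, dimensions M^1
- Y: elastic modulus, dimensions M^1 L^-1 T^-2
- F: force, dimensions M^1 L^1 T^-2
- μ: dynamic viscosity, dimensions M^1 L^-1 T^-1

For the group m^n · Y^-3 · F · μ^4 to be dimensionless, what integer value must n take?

-2

Balance the M exponent: (1)·n from m, plus −3·(1) + (1) + 4·(1) = 2 from the rest, must sum to zero.
n + 2 = 0, so n = -2.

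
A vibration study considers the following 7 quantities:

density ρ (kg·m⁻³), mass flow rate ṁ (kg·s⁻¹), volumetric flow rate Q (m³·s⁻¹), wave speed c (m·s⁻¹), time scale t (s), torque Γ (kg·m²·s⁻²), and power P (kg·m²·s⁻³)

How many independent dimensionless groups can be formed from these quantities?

There are 7 variables and 3 base dimensions (M, L, T).
The dimension matrix has rank 3.
Independent dimensionless groups: 7 − 3 = 4.

4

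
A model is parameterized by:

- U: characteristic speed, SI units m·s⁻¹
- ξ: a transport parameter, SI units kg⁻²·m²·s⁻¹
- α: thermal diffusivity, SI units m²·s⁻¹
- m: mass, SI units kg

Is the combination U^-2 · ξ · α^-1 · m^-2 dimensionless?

no

Sum the exponent of each base dimension across the product:
  M: −2·[U]_M + [ξ]_M − [α]_M − 2·[m]_M = −2·(0) + (-2) − (0) − 2·(1) = -4
  L: −2·[U]_L + [ξ]_L − [α]_L − 2·[m]_L = −2·(1) + (2) − (2) − 2·(0) = -2
  T: −2·[U]_T + [ξ]_T − [α]_T − 2·[m]_T = −2·(-1) + (-1) − (-1) − 2·(0) = 2
Net dimensions [M⁻⁴ L⁻² T²] ≠ [1] — not dimensionless.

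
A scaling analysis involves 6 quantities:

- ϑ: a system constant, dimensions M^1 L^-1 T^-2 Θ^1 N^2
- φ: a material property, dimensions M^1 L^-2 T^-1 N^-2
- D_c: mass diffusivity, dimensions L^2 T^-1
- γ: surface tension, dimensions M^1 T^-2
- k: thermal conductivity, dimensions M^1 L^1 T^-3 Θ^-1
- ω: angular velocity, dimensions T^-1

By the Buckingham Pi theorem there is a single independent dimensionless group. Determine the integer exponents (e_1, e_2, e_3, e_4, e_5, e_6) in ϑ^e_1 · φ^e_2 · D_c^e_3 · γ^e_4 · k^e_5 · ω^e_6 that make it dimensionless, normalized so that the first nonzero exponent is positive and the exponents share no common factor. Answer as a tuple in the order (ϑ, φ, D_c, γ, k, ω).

M: e_1·(1) + e_2·(1) + e_3·(0) + e_4·(1) + e_5·(1) + e_6·(0) = 0
L: e_1·(-1) + e_2·(-2) + e_3·(2) + e_4·(0) + e_5·(1) + e_6·(0) = 0
T: e_1·(-2) + e_2·(-1) + e_3·(-1) + e_4·(-2) + e_5·(-3) + e_6·(-1) = 0
Θ: e_1·(1) + e_2·(0) + e_3·(0) + e_4·(0) + e_5·(-1) + e_6·(0) = 0
N: e_1·(2) + e_2·(-2) + e_3·(0) + e_4·(0) + e_5·(0) + e_6·(0) = 0
Solving this homogeneous linear system for the smallest-integer solution (first nonzero entry positive) gives (1, 1, 1, -3, 1, -1).

(1, 1, 1, -3, 1, -1)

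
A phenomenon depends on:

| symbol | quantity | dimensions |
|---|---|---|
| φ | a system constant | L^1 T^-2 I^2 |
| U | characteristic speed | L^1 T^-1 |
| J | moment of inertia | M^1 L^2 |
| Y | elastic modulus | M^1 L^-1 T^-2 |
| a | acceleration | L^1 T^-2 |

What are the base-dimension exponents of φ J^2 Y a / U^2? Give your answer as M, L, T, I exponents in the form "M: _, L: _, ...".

Collect each base-dimension exponent across the product:
  M: (0) − 2·(0) + 2·(1) + (1) + (0) = 3
  L: (1) − 2·(1) + 2·(2) + (-1) + (1) = 3
  T: (-2) − 2·(-1) + 2·(0) + (-2) + (-2) = -4
  I: (2) − 2·(0) + 2·(0) + (0) + (0) = 2
So the dimensions are [M³ L³ T⁻⁴ I²].

M: 3, L: 3, T: -4, I: 2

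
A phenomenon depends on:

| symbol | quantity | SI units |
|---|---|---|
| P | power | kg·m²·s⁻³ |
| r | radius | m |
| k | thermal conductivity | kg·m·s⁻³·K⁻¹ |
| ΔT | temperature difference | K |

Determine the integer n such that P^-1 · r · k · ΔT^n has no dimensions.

Balance the Θ exponent: (1)·n from ΔT, plus −(0) + (0) + (-1) = -1 from the rest, must sum to zero.
n − 1 = 0, so n = 1.

1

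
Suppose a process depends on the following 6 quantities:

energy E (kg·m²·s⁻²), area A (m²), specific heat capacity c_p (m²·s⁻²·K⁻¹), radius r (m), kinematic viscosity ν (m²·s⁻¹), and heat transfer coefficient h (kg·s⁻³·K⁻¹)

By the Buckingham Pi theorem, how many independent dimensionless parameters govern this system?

There are 6 variables and 4 base dimensions (M, L, T, Θ).
The dimension matrix has rank 4.
Independent dimensionless groups: 6 − 4 = 2.

2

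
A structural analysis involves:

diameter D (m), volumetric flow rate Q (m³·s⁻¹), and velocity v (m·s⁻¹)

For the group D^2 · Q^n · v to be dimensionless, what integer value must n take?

-1

Balance the L exponent: (3)·n from Q, plus 2·(1) + (1) = 3 from the rest, must sum to zero.
3n + 3 = 0, so n = -1.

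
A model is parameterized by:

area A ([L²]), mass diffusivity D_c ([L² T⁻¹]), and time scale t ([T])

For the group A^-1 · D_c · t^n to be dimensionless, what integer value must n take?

1

Balance the T exponent: (1)·n from t, plus −(0) + (-1) = -1 from the rest, must sum to zero.
n − 1 = 0, so n = 1.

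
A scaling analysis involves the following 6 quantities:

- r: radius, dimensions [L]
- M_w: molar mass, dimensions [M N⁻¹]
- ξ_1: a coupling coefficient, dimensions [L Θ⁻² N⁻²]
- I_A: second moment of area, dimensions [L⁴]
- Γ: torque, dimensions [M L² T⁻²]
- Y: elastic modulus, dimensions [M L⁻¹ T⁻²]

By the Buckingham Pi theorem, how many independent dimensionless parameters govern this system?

There are 6 variables and 5 base dimensions (M, L, T, Θ, N).
The dimension matrix has rank 4 (less than 5: the dimension vectors are linearly dependent).
Independent dimensionless groups: 6 − 4 = 2.

2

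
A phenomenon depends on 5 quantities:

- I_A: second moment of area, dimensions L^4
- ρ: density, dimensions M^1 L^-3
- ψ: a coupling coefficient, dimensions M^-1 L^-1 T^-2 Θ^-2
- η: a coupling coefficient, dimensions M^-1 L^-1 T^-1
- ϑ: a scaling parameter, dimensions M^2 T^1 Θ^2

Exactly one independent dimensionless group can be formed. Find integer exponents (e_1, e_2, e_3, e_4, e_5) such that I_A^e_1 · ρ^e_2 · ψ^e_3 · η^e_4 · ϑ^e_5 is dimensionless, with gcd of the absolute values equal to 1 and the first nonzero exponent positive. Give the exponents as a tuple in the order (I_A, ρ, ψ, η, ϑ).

M: e_1·(0) + e_2·(1) + e_3·(-1) + e_4·(-1) + e_5·(2) = 0
L: e_1·(4) + e_2·(-3) + e_3·(-1) + e_4·(-1) + e_5·(0) = 0
T: e_1·(0) + e_2·(0) + e_3·(-2) + e_4·(-1) + e_5·(1) = 0
Θ: e_1·(0) + e_2·(0) + e_3·(-2) + e_4·(0) + e_5·(2) = 0
Solving this homogeneous linear system for the smallest-integer solution (first nonzero entry positive) gives (3, 4, -2, 2, -2).

(3, 4, -2, 2, -2)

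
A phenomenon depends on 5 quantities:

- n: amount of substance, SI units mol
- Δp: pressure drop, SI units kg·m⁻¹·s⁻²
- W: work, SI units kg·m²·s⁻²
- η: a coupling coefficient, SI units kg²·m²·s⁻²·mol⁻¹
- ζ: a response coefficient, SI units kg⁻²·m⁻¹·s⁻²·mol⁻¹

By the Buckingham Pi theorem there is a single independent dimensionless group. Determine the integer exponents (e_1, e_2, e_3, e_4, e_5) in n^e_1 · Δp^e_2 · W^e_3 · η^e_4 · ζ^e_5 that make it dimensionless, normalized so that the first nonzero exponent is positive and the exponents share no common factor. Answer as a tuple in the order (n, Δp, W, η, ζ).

(4, -1, -3, 3, 1)

M: e_1·(0) + e_2·(1) + e_3·(1) + e_4·(2) + e_5·(-2) = 0
L: e_1·(0) + e_2·(-1) + e_3·(2) + e_4·(2) + e_5·(-1) = 0
T: e_1·(0) + e_2·(-2) + e_3·(-2) + e_4·(-2) + e_5·(-2) = 0
N: e_1·(1) + e_2·(0) + e_3·(0) + e_4·(-1) + e_5·(-1) = 0
Solving this homogeneous linear system for the smallest-integer solution (first nonzero entry positive) gives (4, -1, -3, 3, 1).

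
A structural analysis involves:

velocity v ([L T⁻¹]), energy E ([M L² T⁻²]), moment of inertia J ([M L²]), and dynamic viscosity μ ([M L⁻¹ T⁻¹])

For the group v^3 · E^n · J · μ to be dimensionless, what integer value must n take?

Balance the M exponent: (1)·n from E, plus 3·(0) + (1) + (1) = 2 from the rest, must sum to zero.
n + 2 = 0, so n = -2.

-2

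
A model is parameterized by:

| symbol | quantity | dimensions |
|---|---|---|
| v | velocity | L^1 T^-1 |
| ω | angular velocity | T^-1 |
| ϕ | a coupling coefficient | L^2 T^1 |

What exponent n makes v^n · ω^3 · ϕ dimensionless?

Balance the L exponent: (1)·n from v, plus 3·(0) + (2) = 2 from the rest, must sum to zero.
n + 2 = 0, so n = -2.

-2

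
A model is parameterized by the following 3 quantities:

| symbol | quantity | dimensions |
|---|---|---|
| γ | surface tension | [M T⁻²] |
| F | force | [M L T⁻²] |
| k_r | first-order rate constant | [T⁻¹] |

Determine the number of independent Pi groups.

There are 3 variables and 3 base dimensions (M, L, T).
The dimension matrix has rank 3.
Independent dimensionless groups: 3 − 3 = 0.

0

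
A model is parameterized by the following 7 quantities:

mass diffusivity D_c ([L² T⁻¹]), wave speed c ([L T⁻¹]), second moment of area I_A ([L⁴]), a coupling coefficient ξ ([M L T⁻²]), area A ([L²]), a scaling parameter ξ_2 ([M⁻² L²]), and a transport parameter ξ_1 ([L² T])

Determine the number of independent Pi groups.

There are 7 variables and 3 base dimensions (M, L, T).
The dimension matrix has rank 3.
Independent dimensionless groups: 7 − 3 = 4.

4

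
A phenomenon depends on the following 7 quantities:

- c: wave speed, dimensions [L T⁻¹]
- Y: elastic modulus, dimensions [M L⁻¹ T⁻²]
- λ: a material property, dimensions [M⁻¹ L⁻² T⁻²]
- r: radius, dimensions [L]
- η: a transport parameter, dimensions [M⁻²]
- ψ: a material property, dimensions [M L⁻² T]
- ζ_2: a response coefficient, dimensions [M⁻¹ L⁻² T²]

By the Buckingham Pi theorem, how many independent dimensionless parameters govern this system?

4

There are 7 variables and 3 base dimensions (M, L, T).
The dimension matrix has rank 3.
Independent dimensionless groups: 7 − 3 = 4.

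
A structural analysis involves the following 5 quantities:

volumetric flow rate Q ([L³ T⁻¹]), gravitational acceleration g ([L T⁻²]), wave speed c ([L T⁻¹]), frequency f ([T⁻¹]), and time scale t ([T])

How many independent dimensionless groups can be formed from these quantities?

There are 5 variables and 2 base dimensions (L, T).
The dimension matrix has rank 2.
Independent dimensionless groups: 5 − 2 = 3.

3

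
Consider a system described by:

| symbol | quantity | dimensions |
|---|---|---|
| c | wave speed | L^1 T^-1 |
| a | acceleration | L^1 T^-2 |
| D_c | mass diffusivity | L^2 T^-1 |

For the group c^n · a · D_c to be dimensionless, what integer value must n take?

Balance the L exponent: (1)·n from c, plus (1) + (2) = 3 from the rest, must sum to zero.
n + 3 = 0, so n = -3.

-3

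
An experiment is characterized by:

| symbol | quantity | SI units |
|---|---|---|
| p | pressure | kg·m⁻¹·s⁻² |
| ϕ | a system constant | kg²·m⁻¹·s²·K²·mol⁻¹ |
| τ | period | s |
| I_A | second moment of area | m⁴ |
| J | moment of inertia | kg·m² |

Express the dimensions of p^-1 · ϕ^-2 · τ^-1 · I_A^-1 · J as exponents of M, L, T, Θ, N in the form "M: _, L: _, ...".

M: -4, L: 1, T: -3, Θ: -4, N: 2

Collect each base-dimension exponent across the product:
  M: −(1) − 2·(2) − (0) − (0) + (1) = -4
  L: −(-1) − 2·(-1) − (0) − (4) + (2) = 1
  T: −(-2) − 2·(2) − (1) − (0) + (0) = -3
  Θ: −(0) − 2·(2) − (0) − (0) + (0) = -4
  N: −(0) − 2·(-1) − (0) − (0) + (0) = 2
So the dimensions are [M⁻⁴ L T⁻³ Θ⁻⁴ N²].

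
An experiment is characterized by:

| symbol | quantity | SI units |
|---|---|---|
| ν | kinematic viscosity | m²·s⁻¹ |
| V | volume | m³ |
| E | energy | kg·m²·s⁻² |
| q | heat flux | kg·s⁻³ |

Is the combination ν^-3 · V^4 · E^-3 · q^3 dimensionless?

yes

Sum the exponent of each base dimension across the product:
  M: −3·[ν]_M + 4·[V]_M − 3·[E]_M + 3·[q]_M = −3·(0) + 4·(0) − 3·(1) + 3·(1) = 0
  L: −3·[ν]_L + 4·[V]_L − 3·[E]_L + 3·[q]_L = −3·(2) + 4·(3) − 3·(2) + 3·(0) = 0
  T: −3·[ν]_T + 4·[V]_T − 3·[E]_T + 3·[q]_T = −3·(-1) + 4·(0) − 3·(-2) + 3·(-3) = 0
All base exponents vanish — dimensionless.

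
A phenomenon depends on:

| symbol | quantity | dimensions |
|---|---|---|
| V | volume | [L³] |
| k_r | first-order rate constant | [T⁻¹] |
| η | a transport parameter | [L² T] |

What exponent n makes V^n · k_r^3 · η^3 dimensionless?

Balance the L exponent: (3)·n from V, plus 3·(0) + 3·(2) = 6 from the rest, must sum to zero.
3n + 6 = 0, so n = -2.

-2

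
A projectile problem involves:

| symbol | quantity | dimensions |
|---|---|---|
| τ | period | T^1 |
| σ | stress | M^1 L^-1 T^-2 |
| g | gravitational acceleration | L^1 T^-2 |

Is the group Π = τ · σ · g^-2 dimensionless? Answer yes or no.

Sum the exponent of each base dimension across the product:
  M: [τ]_M + [σ]_M − 2·[g]_M = (0) + (1) − 2·(0) = 1
  L: [τ]_L + [σ]_L − 2·[g]_L = (0) + (-1) − 2·(1) = -3
  T: [τ]_T + [σ]_T − 2·[g]_T = (1) + (-2) − 2·(-2) = 3
Net dimensions [M L⁻³ T³] ≠ [1] — not dimensionless.

no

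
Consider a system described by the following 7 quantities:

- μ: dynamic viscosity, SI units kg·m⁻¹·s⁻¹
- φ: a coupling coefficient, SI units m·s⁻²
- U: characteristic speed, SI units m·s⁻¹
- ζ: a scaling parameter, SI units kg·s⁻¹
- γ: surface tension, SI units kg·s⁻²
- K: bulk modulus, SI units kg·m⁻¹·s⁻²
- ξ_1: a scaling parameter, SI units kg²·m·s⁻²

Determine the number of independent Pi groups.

4

There are 7 variables and 3 base dimensions (M, L, T).
The dimension matrix has rank 3.
Independent dimensionless groups: 7 − 3 = 4.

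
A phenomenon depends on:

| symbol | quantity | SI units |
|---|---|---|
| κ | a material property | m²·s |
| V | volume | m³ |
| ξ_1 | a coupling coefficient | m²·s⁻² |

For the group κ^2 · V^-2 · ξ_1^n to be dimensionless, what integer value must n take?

1

Balance the L exponent: (2)·n from ξ_1, plus 2·(2) − 2·(3) = -2 from the rest, must sum to zero.
2n − 2 = 0, so n = 1.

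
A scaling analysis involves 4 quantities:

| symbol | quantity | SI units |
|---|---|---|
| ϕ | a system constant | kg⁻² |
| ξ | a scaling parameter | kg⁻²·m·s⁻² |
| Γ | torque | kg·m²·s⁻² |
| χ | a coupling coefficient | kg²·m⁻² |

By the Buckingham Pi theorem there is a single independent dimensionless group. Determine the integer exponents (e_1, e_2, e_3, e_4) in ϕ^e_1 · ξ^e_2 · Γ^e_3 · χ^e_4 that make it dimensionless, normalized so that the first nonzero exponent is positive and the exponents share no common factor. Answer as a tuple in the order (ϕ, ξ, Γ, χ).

(4, -2, 2, 1)

M: e_1·(-2) + e_2·(-2) + e_3·(1) + e_4·(2) = 0
L: e_1·(0) + e_2·(1) + e_3·(2) + e_4·(-2) = 0
T: e_1·(0) + e_2·(-2) + e_3·(-2) + e_4·(0) = 0
Solving this homogeneous linear system for the smallest-integer solution (first nonzero entry positive) gives (4, -2, 2, 1).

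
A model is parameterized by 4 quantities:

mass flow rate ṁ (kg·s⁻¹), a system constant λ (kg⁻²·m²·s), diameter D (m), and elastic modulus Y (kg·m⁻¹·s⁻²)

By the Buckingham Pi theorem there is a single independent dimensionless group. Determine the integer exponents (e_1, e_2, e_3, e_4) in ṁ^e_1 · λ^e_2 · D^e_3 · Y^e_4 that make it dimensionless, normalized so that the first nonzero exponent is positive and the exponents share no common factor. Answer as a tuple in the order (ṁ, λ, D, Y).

M: e_1·(1) + e_2·(-2) + e_3·(0) + e_4·(1) = 0
L: e_1·(0) + e_2·(2) + e_3·(1) + e_4·(-1) = 0
T: e_1·(-1) + e_2·(1) + e_3·(0) + e_4·(-2) = 0
Solving this homogeneous linear system for the smallest-integer solution (first nonzero entry positive) gives (3, 1, -3, -1).

(3, 1, -3, -1)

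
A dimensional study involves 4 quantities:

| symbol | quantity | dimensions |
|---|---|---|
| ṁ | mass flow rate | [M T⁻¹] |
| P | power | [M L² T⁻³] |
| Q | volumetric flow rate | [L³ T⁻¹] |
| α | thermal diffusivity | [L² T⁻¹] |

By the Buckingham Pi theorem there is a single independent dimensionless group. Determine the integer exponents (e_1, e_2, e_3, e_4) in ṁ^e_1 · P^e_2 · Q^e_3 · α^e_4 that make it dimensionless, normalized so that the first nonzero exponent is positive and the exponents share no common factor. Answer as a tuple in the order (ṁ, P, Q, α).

M: e_1·(1) + e_2·(1) + e_3·(0) + e_4·(0) = 0
L: e_1·(0) + e_2·(2) + e_3·(3) + e_4·(2) = 0
T: e_1·(-1) + e_2·(-3) + e_3·(-1) + e_4·(-1) = 0
Solving this homogeneous linear system for the smallest-integer solution (first nonzero entry positive) gives (1, -1, -2, 4).

(1, -1, -2, 4)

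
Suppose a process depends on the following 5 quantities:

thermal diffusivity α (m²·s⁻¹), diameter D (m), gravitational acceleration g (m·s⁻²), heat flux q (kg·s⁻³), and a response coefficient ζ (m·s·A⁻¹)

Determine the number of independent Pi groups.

There are 5 variables and 4 base dimensions (M, L, T, I).
The dimension matrix has rank 4.
Independent dimensionless groups: 5 − 4 = 1.

1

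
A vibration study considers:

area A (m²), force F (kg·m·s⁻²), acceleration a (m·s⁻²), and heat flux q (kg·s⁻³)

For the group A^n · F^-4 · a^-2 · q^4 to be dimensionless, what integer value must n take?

Balance the L exponent: (2)·n from A, plus −4·(1) − 2·(1) + 4·(0) = -6 from the rest, must sum to zero.
2n − 6 = 0, so n = 3.

3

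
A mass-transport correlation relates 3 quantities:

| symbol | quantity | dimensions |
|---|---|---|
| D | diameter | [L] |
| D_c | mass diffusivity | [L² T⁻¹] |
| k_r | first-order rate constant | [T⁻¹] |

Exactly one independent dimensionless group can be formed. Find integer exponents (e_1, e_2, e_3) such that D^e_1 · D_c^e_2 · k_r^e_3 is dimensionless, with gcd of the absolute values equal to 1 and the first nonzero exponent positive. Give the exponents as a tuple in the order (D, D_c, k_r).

(2, -1, 1)

L: e_1·(1) + e_2·(2) + e_3·(0) = 0
T: e_1·(0) + e_2·(-1) + e_3·(-1) = 0
Solving this homogeneous linear system for the smallest-integer solution (first nonzero entry positive) gives (2, -1, 1).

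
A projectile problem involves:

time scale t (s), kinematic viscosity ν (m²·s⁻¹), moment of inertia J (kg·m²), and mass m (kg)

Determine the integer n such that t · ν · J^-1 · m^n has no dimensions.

Balance the M exponent: (1)·n from m, plus (0) + (0) − (1) = -1 from the rest, must sum to zero.
n − 1 = 0, so n = 1.

1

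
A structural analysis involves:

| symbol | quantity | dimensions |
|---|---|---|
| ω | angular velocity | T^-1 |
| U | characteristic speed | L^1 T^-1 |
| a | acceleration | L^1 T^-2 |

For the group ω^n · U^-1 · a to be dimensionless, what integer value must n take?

-1

Balance the T exponent: (-1)·n from ω, plus −(-1) + (-2) = -1 from the rest, must sum to zero.
−n − 1 = 0, so n = -1.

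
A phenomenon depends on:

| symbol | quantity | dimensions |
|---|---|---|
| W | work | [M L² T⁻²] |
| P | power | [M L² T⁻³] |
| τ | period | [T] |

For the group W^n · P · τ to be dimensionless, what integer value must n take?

Balance the M exponent: (1)·n from W, plus (1) + (0) = 1 from the rest, must sum to zero.
n + 1 = 0, so n = -1.

-1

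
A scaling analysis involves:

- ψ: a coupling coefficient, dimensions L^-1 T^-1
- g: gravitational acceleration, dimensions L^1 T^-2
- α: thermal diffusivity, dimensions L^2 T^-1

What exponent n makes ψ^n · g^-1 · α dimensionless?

1

Balance the L exponent: (-1)·n from ψ, plus −(1) + (2) = 1 from the rest, must sum to zero.
−n + 1 = 0, so n = 1.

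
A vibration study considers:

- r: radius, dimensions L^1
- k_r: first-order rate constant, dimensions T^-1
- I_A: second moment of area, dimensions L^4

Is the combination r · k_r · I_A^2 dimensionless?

no

Sum the exponent of each base dimension across the product:
  L: [r]_L + [k_r]_L + 2·[I_A]_L = (1) + (0) + 2·(4) = 9
  T: [r]_T + [k_r]_T + 2·[I_A]_T = (0) + (-1) + 2·(0) = -1
Net dimensions [L⁹ T⁻¹] ≠ [1] — not dimensionless.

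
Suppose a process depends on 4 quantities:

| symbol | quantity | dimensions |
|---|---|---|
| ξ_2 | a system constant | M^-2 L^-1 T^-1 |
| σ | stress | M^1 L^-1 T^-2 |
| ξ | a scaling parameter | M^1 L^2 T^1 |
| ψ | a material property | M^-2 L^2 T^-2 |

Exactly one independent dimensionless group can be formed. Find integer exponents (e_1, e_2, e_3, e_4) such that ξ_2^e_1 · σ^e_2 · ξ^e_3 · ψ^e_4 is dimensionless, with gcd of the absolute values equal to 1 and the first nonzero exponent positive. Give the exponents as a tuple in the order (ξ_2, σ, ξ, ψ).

(3, 1, 3, -1)

M: e_1·(-2) + e_2·(1) + e_3·(1) + e_4·(-2) = 0
L: e_1·(-1) + e_2·(-1) + e_3·(2) + e_4·(2) = 0
T: e_1·(-1) + e_2·(-2) + e_3·(1) + e_4·(-2) = 0
Solving this homogeneous linear system for the smallest-integer solution (first nonzero entry positive) gives (3, 1, 3, -1).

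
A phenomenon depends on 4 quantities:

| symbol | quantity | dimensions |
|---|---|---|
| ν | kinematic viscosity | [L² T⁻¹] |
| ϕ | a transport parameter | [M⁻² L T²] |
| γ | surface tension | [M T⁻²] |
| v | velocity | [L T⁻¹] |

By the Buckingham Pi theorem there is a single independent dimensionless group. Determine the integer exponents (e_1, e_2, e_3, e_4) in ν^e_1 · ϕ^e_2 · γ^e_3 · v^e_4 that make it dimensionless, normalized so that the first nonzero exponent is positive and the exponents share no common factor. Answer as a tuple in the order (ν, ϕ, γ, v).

(1, 1, 2, -3)

M: e_1·(0) + e_2·(-2) + e_3·(1) + e_4·(0) = 0
L: e_1·(2) + e_2·(1) + e_3·(0) + e_4·(1) = 0
T: e_1·(-1) + e_2·(2) + e_3·(-2) + e_4·(-1) = 0
Solving this homogeneous linear system for the smallest-integer solution (first nonzero entry positive) gives (1, 1, 2, -3).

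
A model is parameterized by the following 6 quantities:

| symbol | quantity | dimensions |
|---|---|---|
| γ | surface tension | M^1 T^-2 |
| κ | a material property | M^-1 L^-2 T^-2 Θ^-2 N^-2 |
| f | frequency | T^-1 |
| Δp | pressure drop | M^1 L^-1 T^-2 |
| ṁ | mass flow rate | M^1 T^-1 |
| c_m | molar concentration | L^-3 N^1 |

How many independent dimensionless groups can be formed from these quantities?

There are 6 variables and 5 base dimensions (M, L, T, Θ, N).
The dimension matrix has rank 5.
Independent dimensionless groups: 6 − 5 = 1.

1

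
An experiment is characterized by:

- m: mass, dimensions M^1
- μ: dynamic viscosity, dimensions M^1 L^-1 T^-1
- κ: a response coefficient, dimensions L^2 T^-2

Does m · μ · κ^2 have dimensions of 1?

no

Sum the exponent of each base dimension across the product:
  M: [m]_M + [μ]_M + 2·[κ]_M = (1) + (1) + 2·(0) = 2
  L: [m]_L + [μ]_L + 2·[κ]_L = (0) + (-1) + 2·(2) = 3
  T: [m]_T + [μ]_T + 2·[κ]_T = (0) + (-1) + 2·(-2) = -5
Net dimensions [M² L³ T⁻⁵] ≠ [1] — not dimensionless.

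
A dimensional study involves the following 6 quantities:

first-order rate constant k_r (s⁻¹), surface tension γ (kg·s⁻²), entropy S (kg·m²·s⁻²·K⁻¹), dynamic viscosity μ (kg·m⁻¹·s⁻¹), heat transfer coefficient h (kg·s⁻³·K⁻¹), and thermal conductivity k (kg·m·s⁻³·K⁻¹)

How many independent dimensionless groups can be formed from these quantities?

2

There are 6 variables and 4 base dimensions (M, L, T, Θ).
The dimension matrix has rank 4.
Independent dimensionless groups: 6 − 4 = 2.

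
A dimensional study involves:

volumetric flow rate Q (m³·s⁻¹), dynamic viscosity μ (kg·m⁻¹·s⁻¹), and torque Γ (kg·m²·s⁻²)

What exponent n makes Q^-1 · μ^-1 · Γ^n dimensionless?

1

Balance the M exponent: (1)·n from Γ, plus −(0) − (1) = -1 from the rest, must sum to zero.
n − 1 = 0, so n = 1.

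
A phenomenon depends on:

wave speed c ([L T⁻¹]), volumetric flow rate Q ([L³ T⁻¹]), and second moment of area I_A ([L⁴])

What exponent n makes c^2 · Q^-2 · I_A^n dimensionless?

1

Balance the L exponent: (4)·n from I_A, plus 2·(1) − 2·(3) = -4 from the rest, must sum to zero.
4n − 4 = 0, so n = 1.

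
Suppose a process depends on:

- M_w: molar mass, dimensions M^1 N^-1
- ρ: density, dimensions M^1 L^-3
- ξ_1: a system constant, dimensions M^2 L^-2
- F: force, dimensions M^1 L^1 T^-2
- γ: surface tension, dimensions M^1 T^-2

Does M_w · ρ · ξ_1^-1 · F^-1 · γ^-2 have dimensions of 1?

Sum the exponent of each base dimension across the product:
  M: [M_w]_M + [ρ]_M − [ξ_1]_M − [F]_M − 2·[γ]_M = (1) + (1) − (2) − (1) − 2·(1) = -3
  L: [M_w]_L + [ρ]_L − [ξ_1]_L − [F]_L − 2·[γ]_L = (0) + (-3) − (-2) − (1) − 2·(0) = -2
  T: [M_w]_T + [ρ]_T − [ξ_1]_T − [F]_T − 2·[γ]_T = (0) + (0) − (0) − (-2) − 2·(-2) = 6
  N: [M_w]_N + [ρ]_N − [ξ_1]_N − [F]_N − 2·[γ]_N = (-1) + (0) − (0) − (0) − 2·(0) = -1
Net dimensions [M⁻³ L⁻² T⁶ N⁻¹] ≠ [1] — not dimensionless.

no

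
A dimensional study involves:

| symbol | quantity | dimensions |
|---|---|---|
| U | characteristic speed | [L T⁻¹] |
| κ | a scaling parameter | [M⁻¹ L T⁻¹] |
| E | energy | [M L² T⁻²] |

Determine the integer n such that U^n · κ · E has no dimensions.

Balance the L exponent: (1)·n from U, plus (1) + (2) = 3 from the rest, must sum to zero.
n + 3 = 0, so n = -3.

-3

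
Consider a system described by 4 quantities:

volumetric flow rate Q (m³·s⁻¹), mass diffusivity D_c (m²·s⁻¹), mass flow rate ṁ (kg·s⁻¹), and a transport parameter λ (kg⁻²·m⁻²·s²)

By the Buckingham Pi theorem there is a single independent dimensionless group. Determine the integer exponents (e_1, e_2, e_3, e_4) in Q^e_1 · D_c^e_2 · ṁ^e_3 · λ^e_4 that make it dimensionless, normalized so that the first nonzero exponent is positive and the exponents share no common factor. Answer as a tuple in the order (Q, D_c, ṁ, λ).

(2, -2, 2, 1)

M: e_1·(0) + e_2·(0) + e_3·(1) + e_4·(-2) = 0
L: e_1·(3) + e_2·(2) + e_3·(0) + e_4·(-2) = 0
T: e_1·(-1) + e_2·(-1) + e_3·(-1) + e_4·(2) = 0
Solving this homogeneous linear system for the smallest-integer solution (first nonzero entry positive) gives (2, -2, 2, 1).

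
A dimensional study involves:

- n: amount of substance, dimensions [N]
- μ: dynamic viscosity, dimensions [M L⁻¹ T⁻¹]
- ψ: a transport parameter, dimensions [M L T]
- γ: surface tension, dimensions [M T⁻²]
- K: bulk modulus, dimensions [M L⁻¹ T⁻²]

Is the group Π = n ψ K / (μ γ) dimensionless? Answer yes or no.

no

Sum the exponent of each base dimension across the product:
  M: [n]_M − [μ]_M + [ψ]_M − [γ]_M + [K]_M = (0) − (1) + (1) − (1) + (1) = 0
  L: [n]_L − [μ]_L + [ψ]_L − [γ]_L + [K]_L = (0) − (-1) + (1) − (0) + (-1) = 1
  T: [n]_T − [μ]_T + [ψ]_T − [γ]_T + [K]_T = (0) − (-1) + (1) − (-2) + (-2) = 2
  N: [n]_N − [μ]_N + [ψ]_N − [γ]_N + [K]_N = (1) − (0) + (0) − (0) + (0) = 1
Net dimensions [L T² N] ≠ [1] — not dimensionless.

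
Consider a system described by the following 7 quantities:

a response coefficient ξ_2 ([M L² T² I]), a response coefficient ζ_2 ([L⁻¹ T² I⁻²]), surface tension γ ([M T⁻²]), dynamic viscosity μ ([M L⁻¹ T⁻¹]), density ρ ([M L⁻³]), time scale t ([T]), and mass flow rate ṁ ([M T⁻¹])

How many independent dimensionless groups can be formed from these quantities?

3

There are 7 variables and 4 base dimensions (M, L, T, I).
The dimension matrix has rank 4.
Independent dimensionless groups: 7 − 4 = 3.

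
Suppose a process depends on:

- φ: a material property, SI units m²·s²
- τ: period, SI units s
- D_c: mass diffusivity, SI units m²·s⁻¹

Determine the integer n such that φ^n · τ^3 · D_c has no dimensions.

-1

Balance the L exponent: (2)·n from φ, plus 3·(0) + (2) = 2 from the rest, must sum to zero.
2n + 2 = 0, so n = -1.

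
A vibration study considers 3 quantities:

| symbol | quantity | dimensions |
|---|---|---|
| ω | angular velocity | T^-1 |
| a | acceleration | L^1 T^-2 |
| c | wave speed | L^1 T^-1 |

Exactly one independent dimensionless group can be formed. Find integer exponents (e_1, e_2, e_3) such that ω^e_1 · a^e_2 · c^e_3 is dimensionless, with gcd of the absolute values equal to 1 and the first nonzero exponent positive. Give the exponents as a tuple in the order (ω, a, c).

L: e_1·(0) + e_2·(1) + e_3·(1) = 0
T: e_1·(-1) + e_2·(-2) + e_3·(-1) = 0
Solving this homogeneous linear system for the smallest-integer solution (first nonzero entry positive) gives (1, -1, 1).

(1, -1, 1)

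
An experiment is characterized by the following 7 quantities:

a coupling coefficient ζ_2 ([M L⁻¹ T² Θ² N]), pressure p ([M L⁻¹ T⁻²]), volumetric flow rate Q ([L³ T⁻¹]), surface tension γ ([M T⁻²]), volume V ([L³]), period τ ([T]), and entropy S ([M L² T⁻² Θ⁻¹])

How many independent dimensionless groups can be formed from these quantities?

2

There are 7 variables and 5 base dimensions (M, L, T, Θ, N).
The dimension matrix has rank 5.
Independent dimensionless groups: 7 − 5 = 2.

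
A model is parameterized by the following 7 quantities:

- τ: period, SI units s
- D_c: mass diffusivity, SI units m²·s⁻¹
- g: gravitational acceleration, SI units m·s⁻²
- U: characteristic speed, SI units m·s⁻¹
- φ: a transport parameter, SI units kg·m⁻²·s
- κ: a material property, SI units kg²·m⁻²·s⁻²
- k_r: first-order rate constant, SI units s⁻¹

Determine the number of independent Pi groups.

4

There are 7 variables and 3 base dimensions (M, L, T).
The dimension matrix has rank 3.
Independent dimensionless groups: 7 − 3 = 4.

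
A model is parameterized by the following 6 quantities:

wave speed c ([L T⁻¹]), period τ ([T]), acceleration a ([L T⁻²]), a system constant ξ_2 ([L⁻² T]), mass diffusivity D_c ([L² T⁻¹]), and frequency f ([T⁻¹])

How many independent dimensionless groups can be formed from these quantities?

4

There are 6 variables and 2 base dimensions (L, T).
The dimension matrix has rank 2.
Independent dimensionless groups: 6 − 2 = 4.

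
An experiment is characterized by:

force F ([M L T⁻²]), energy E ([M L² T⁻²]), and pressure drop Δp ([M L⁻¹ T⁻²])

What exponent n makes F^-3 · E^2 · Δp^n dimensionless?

Balance the M exponent: (1)·n from Δp, plus −3·(1) + 2·(1) = -1 from the rest, must sum to zero.
n − 1 = 0, so n = 1.

1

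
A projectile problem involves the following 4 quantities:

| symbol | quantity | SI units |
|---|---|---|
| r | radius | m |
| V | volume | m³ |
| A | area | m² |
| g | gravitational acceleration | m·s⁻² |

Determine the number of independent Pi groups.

2

There are 4 variables and 2 base dimensions (L, T).
The dimension matrix has rank 2.
Independent dimensionless groups: 4 − 2 = 2.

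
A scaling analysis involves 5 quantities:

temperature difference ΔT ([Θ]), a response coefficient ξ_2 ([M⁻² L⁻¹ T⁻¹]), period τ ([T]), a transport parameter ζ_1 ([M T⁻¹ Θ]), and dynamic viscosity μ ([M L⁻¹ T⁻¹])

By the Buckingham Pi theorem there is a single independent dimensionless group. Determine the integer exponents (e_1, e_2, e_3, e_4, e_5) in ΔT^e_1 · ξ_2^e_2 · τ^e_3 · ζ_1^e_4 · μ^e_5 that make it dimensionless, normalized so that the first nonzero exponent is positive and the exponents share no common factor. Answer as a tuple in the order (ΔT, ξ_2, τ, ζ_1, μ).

M: e_1·(0) + e_2·(-2) + e_3·(0) + e_4·(1) + e_5·(1) = 0
L: e_1·(0) + e_2·(-1) + e_3·(0) + e_4·(0) + e_5·(-1) = 0
T: e_1·(0) + e_2·(-1) + e_3·(1) + e_4·(-1) + e_5·(-1) = 0
Θ: e_1·(1) + e_2·(0) + e_3·(0) + e_4·(1) + e_5·(0) = 0
Solving this homogeneous linear system for the smallest-integer solution (first nonzero entry positive) gives (3, -1, -3, -3, 1).

(3, -1, -3, -3, 1)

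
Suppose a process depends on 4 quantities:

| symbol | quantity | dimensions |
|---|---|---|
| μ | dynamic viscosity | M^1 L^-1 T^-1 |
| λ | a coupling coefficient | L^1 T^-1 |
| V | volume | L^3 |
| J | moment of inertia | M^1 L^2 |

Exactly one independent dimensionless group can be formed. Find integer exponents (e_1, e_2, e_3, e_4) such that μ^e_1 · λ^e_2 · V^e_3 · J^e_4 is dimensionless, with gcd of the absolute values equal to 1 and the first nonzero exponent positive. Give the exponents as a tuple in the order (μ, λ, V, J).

M: e_1·(1) + e_2·(0) + e_3·(0) + e_4·(1) = 0
L: e_1·(-1) + e_2·(1) + e_3·(3) + e_4·(2) = 0
T: e_1·(-1) + e_2·(-1) + e_3·(0) + e_4·(0) = 0
Solving this homogeneous linear system for the smallest-integer solution (first nonzero entry positive) gives (3, -3, 4, -3).

(3, -3, 4, -3)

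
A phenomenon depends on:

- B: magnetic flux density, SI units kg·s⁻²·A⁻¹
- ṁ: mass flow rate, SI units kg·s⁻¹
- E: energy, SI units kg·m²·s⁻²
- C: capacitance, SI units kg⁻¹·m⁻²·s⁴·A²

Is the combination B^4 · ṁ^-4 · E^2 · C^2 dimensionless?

Sum the exponent of each base dimension across the product:
  M: 4·[B]_M − 4·[ṁ]_M + 2·[E]_M + 2·[C]_M = 4·(1) − 4·(1) + 2·(1) + 2·(-1) = 0
  L: 4·[B]_L − 4·[ṁ]_L + 2·[E]_L + 2·[C]_L = 4·(0) − 4·(0) + 2·(2) + 2·(-2) = 0
  T: 4·[B]_T − 4·[ṁ]_T + 2·[E]_T + 2·[C]_T = 4·(-2) − 4·(-1) + 2·(-2) + 2·(4) = 0
  I: 4·[B]_I − 4·[ṁ]_I + 2·[E]_I + 2·[C]_I = 4·(-1) − 4·(0) + 2·(0) + 2·(2) = 0
All base exponents vanish — dimensionless.

yes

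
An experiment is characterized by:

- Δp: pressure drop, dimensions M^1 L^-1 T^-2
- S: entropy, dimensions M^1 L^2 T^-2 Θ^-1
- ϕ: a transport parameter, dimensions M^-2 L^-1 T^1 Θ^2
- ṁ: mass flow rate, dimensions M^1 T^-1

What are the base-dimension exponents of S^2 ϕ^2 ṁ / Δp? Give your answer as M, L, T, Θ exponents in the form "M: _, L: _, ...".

Collect each base-dimension exponent across the product:
  M: −(1) + 2·(1) + 2·(-2) + (1) = -2
  L: −(-1) + 2·(2) + 2·(-1) + (0) = 3
  T: −(-2) + 2·(-2) + 2·(1) + (-1) = -1
  Θ: −(0) + 2·(-1) + 2·(2) + (0) = 2
So the dimensions are [M⁻² L³ T⁻¹ Θ²].

M: -2, L: 3, T: -1, Θ: 2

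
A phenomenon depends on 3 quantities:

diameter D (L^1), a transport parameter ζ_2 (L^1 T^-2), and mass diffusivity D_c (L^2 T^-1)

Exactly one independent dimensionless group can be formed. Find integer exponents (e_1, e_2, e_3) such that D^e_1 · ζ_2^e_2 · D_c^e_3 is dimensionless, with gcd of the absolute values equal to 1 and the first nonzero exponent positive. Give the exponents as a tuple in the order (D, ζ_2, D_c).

L: e_1·(1) + e_2·(1) + e_3·(2) = 0
T: e_1·(0) + e_2·(-2) + e_3·(-1) = 0
Solving this homogeneous linear system for the smallest-integer solution (first nonzero entry positive) gives (3, 1, -2).

(3, 1, -2)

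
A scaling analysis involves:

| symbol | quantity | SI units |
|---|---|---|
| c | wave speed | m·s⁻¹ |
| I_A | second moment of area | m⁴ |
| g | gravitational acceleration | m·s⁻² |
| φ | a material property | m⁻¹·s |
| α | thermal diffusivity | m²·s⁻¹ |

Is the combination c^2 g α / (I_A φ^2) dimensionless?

no

Sum the exponent of each base dimension across the product:
  L: 2·[c]_L − [I_A]_L + [g]_L − 2·[φ]_L + [α]_L = 2·(1) − (4) + (1) − 2·(-1) + (2) = 3
  T: 2·[c]_T − [I_A]_T + [g]_T − 2·[φ]_T + [α]_T = 2·(-1) − (0) + (-2) − 2·(1) + (-1) = -7
Net dimensions [L³ T⁻⁷] ≠ [1] — not dimensionless.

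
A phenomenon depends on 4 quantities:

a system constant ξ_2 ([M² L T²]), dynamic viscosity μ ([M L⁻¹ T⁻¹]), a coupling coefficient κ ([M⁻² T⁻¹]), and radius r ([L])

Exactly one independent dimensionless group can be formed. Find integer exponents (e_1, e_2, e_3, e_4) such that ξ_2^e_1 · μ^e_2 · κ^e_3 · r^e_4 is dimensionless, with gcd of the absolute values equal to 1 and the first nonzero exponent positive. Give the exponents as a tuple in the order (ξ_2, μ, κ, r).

M: e_1·(2) + e_2·(1) + e_3·(-2) + e_4·(0) = 0
L: e_1·(1) + e_2·(-1) + e_3·(0) + e_4·(1) = 0
T: e_1·(2) + e_2·(-1) + e_3·(-1) + e_4·(0) = 0
Solving this homogeneous linear system for the smallest-integer solution (first nonzero entry positive) gives (3, 2, 4, -1).

(3, 2, 4, -1)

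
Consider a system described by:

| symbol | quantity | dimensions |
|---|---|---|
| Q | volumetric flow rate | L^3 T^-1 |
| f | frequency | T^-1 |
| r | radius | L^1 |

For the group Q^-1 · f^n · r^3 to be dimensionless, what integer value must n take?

Balance the T exponent: (-1)·n from f, plus −(-1) + 3·(0) = 1 from the rest, must sum to zero.
−n + 1 = 0, so n = 1.

1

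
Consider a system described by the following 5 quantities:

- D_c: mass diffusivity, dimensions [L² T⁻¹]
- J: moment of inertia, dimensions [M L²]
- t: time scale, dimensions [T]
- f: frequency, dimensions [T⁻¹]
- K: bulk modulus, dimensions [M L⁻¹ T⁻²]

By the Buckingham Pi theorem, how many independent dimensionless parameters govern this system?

2

There are 5 variables and 3 base dimensions (M, L, T).
The dimension matrix has rank 3.
Independent dimensionless groups: 5 − 3 = 2.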